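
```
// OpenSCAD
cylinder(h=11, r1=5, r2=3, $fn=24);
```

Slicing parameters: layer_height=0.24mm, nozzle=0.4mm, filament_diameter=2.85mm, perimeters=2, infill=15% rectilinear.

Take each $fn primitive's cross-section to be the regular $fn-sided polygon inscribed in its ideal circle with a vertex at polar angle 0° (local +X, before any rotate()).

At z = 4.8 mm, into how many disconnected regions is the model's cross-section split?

At z = 4.8 mm: the cone: at t=0.436 of its height the radius interpolates to r₁+(r₂−r₁)t = 4.127, giving a regular 24-gon of that circumradius. The result has 1 disconnected region.

1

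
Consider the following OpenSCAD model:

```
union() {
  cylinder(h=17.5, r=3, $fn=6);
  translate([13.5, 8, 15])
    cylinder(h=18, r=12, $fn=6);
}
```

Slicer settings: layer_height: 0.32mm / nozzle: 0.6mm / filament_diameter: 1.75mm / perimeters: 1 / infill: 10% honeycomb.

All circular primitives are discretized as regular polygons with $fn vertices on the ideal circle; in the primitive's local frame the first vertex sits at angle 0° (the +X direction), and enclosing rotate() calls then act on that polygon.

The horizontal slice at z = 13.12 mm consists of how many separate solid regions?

At z = 13.12 mm: the r=3 cylinder contributes a regular 6-gon of circumradius 3; the cylinder at (13.5, 8) is not intersected at this z (z outside [15, 33]); Merging all regions: only the r=3 cylinder is present, so the union is just that shape — 1 connected region. The result has 1 disconnected region.

1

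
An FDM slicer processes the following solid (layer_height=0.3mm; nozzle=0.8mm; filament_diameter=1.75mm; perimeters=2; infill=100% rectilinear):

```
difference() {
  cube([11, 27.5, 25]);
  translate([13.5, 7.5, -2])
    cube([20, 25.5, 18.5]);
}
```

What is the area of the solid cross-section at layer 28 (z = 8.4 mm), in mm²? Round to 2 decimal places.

302.50 mm²

At z = 8.4 mm: the cube (footprint 11×27.5) is included at this height (area 302.50 mm²); the 20×25.5 cube at (13.5, 7.5) contributes its full rectangle (area 510.00 mm²); After the difference (first − rest): starting from the 11×27.5 cube (302.50 mm²), the 20×25.5 cube at (13.5, 7.5) misses the remaining region (no effect) — area = 302.50 mm². Overall, the cross-section is a single solid region. Net area = 302.50 mm².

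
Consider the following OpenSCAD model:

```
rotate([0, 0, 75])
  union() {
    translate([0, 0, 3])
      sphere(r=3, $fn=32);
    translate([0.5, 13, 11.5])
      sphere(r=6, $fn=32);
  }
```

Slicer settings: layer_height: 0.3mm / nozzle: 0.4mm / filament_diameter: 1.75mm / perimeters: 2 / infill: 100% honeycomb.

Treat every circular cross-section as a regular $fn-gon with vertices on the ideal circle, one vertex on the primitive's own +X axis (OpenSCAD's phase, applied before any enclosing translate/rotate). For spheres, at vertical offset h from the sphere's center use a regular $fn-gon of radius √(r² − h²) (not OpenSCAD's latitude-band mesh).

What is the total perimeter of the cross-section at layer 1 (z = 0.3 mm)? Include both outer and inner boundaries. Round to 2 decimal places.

At z = 0.3 mm: the r=3 sphere slices to a regular 32-gon of circumradius 1.308 (√(r²−h²) with h=2.7 from center) (perimeter = 2·32·1.308·sin(180°/32) = 8.20 mm); the sphere at (0.5, 13) is not intersected at this z (|z−center|=11.200 > r=6); Merging all regions: only the r=3 sphere is present, so the union is just that shape — boundary = 8.20 mm; (rotated 75° about Z; rotation is an isometry so areas/perimeters/island counts are preserved). Overall, the cross-section is a single solid region. Total boundary length (outer) = 8.20 mm.

8.20 mm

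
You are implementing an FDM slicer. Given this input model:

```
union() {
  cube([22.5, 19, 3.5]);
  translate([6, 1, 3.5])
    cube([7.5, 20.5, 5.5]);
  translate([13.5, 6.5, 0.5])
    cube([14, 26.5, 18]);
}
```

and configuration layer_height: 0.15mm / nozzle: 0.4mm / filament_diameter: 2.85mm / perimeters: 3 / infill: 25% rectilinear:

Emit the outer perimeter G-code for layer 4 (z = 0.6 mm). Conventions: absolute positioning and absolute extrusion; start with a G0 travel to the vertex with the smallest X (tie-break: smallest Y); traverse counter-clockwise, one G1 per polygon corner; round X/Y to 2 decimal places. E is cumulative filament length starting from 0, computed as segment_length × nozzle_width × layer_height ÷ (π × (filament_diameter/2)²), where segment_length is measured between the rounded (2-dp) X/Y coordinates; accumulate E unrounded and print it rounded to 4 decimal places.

At z = 0.6 mm: the cube (footprint 22.5×19) is included at this height; the cube at (6, 1) is absent (z outside [3.5, 9]); the cube at (13.5, 6.5) (footprint 14×26.5) is included at this height; Taking the union: the regions partially overlap (shared area 112.50 mm²), so overlapping operands fuse into one piece — 1 connected region. The outline is a single polygon with 8 vertices. Extrusion per mm of travel: 0.4 × 0.15 / (π × 1.425²) = 0.009405. Accumulating E over each segment gives final E = 1.1380.

G0 X0.00 Y0.00 Z0.60
G1 X22.50 Y0.00 E0.2116
G1 X22.50 Y6.50 E0.2728
G1 X27.50 Y6.50 E0.3198
G1 X27.50 Y33.00 E0.5690
G1 X13.50 Y33.00 E0.7007
G1 X13.50 Y19.00 E0.8324
G1 X0.00 Y19.00 E0.9593
G1 X0.00 Y0.00 E1.1380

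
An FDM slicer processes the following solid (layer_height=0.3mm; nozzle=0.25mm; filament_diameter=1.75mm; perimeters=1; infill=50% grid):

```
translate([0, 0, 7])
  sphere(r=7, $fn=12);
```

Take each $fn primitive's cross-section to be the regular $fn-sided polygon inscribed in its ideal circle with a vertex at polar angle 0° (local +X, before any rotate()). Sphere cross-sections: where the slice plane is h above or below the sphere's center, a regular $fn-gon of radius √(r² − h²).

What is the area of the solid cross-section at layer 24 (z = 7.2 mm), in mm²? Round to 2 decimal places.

At z = 7.2 mm: the r=7 sphere slices to a regular 12-gon of circumradius 6.997 (√(r²−h²) with h=0.2 from center) (area = (12/2)·6.997²·sin(360°/12) = 146.88 mm²). Overall, the cross-section is a single solid region. Net area = 146.88 mm².

146.88 mm²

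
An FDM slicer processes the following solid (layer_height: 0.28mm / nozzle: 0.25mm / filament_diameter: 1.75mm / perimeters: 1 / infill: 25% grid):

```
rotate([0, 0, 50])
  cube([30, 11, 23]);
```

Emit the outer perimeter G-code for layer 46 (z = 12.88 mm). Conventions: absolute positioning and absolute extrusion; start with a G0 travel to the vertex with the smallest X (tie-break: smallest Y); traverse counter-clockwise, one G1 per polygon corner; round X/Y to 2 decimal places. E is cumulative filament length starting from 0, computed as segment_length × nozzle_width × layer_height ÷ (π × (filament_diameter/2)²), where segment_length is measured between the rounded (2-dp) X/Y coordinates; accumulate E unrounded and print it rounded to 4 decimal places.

G0 X-8.43 Y7.07 Z12.88
G1 X0.00 Y0.00 E0.3202
G1 X19.28 Y22.98 E1.1932
G1 X10.86 Y30.05 E1.5131
G1 X-8.43 Y7.07 E2.3863

At z = 12.88 mm: the 30×11 cube contributes its full rectangle; (whole slice rotated 50° about Z — lengths, areas and connectivity unchanged). The outline is a single polygon with 4 vertices. Extrusion per mm of travel: 0.25 × 0.28 / (π × 0.875²) = 0.029103. Accumulating E over each segment gives final E = 2.3863.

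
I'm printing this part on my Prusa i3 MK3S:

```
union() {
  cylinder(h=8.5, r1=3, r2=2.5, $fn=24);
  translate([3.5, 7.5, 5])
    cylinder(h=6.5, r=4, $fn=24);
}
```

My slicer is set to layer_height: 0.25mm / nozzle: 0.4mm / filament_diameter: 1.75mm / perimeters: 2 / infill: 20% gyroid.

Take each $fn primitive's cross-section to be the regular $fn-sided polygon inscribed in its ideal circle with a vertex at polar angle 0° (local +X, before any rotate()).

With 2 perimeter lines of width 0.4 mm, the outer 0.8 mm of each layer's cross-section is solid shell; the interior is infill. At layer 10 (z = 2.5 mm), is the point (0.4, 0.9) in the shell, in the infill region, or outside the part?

At z = 2.5 mm: the cone (r1=3→r2=2.5) has section circumradius 2.853 here — a regular 24-gon; the cylinder at (3.5, 7.5) is absent (z outside [5, 11.5]); Combining (union): only the cone is present, so the union is just that shape — 1 connected region. Overall, the cross-section is a single solid region. The nearest boundary edge runs (1.43, 2.47)→(0.74, 2.76); distance from the point to it = 1.84 mm. The point is inside the cross-section and 1.84 mm from the nearest boundary — more than the 0.8 mm shell width (2 × 0.4), so it's in the infill interior.

infill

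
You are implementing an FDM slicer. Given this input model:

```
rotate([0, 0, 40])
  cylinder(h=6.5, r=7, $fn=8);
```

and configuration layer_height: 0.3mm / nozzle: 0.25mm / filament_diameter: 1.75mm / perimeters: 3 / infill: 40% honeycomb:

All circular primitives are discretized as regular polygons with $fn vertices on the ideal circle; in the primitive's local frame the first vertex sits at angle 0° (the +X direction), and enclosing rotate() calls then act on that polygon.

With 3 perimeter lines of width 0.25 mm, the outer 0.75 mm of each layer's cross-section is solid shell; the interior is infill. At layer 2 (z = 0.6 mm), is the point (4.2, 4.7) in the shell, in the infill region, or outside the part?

shell

At z = 0.6 mm: the cylinder: section is a regular 8-gon, circumradius r=7; (whole slice rotated 40° about Z — lengths, areas and connectivity unchanged). Overall, the cross-section is a single solid region. Undo the 40° rotation: the query point maps to (6.238, 0.901) in the un-rotated model frame. The nearest boundary edge runs (7.00, 0.00)→(4.95, 4.95); distance from the point to it = 0.36 mm. The point is inside the cross-section, 0.36 mm from the nearest boundary — within the 0.75 mm shell band (3 × 0.25).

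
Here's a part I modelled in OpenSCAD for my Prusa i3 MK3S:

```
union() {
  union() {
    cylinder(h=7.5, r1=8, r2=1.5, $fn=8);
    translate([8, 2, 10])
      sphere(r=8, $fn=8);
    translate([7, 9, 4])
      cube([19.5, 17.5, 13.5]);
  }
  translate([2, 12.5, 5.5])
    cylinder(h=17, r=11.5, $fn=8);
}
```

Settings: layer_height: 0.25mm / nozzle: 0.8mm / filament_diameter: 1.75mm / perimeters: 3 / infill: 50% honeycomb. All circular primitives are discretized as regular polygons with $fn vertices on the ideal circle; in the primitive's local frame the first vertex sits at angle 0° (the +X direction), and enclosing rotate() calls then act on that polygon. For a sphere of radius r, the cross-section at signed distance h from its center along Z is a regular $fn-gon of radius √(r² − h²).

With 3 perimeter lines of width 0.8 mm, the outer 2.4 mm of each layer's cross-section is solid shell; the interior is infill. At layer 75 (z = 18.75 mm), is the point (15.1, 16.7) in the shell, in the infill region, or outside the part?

At z = 18.75 mm: the cone is not intersected at this z (z outside [0, 7.5]); the sphere at (8, 2) is absent (|z−center|=8.750 > r=8); the cube at (7, 9) is not intersected at this z (z outside [4, 17.5]); Combining (union): nothing is present at this height; the r=11.5 cylinder at (2, 12.5) gives a regular 8-gon of circumradius 11.5 (constant along its height); Combining (union): only the r=11.5 cylinder at (2, 12.5) is present, so the union is just that shape — 1 connected region. Overall, the cross-section is a single solid region. The nearest boundary edge runs (13.50, 12.50)→(10.13, 20.63); distance from the point to it = 3.09 mm. The point is not inside any of the regions above, so it lies outside the cross-section (3.09 mm from the nearest boundary).

outside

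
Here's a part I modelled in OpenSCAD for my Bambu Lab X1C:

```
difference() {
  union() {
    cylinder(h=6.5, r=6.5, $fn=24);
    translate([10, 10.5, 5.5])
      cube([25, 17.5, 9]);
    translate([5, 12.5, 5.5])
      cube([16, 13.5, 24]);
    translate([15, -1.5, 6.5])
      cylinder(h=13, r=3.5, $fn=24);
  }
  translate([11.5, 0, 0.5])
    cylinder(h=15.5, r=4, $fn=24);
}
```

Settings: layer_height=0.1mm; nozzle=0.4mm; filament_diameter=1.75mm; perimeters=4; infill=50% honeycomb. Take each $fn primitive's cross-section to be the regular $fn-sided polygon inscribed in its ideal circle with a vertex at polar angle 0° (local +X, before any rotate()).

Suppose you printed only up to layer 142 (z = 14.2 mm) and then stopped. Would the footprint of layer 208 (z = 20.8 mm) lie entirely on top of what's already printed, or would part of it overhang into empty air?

Compare the two slices. At z = 14.2: the cylinder does not reach this height (z outside [0, 6.5]); the cube at (10, 10.5) is present — its section is the full 25×17.5 rectangle (area 437.50 mm²); the cube at (5, 12.5) is present — its section is the full 16×13.5 rectangle (area 216.00 mm²); the cylinder at (15, -1.5): section is a regular 24-gon, circumradius r=3.5 (area = (24/2)·3.500²·sin(360°/24) = 38.05 mm²); Combining (union): the regions partially overlap — summed areas 691.55 mm² minus the doubly-counted overlap 148.50 mm² gives 543.05 mm² — area = 543.05 mm²; the r=4 cylinder at (11.5, 0) gives a regular 24-gon of circumradius 4 (constant along its height) (area = (24/2)·4.000²·sin(360°/24) = 49.69 mm²); After the difference (first − rest): starting from the result so far (543.05 mm²), the r=4 cylinder at (11.5, 0) partially overlaps it — only the 16.49 mm² overlap (of its 49.69 mm²) is removed, clipping the outline — area = 526.56 mm². At z = 20.8: the cylinder is not intersected at this z (z outside [0, 6.5]); the cube at (10, 10.5) is absent (z outside [5.5, 14.5]); the 16×13.5 cube at (5, 12.5) contributes its full rectangle (area 216.00 mm²); the cylinder at (15, -1.5) does not reach this height (z outside [6.5, 19.5]); Taking the union: only the 16×13.5 cube at (5, 12.5) is present, so the union is just that shape — area = 216.00 mm²; the cylinder at (11.5, 0) does not reach this height (z outside [0.5, 16]); Taking the first minus the rest: none of the subtracted shapes is present at this height, so the result so far is unchanged — area = 216.00 mm². Checking containment: the cross-section at z = 20.8 is a subset of the cross-section at z = 14.2.

entirely on top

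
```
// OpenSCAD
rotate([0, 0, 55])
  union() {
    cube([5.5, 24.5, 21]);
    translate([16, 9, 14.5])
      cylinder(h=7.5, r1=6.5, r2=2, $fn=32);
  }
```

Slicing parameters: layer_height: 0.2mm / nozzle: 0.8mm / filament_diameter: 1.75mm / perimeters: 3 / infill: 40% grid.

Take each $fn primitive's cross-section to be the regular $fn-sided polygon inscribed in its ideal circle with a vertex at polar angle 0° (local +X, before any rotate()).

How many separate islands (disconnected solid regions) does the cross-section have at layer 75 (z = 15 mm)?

At z = 15 mm: the cube is present — its section is the full 5.5×24.5 rectangle; the cone at (16, 9) contributes a regular 32-gon of circumradius 6.200 (interpolated between r1=6.5 and r2=2 at t=0.067); Merging all regions: the 2 present regions are separate (no shared area or edge), so areas and boundary lengths simply add and each stays a separate island — 2 connected regions; (rotated 55° about Z; rotation is an isometry so areas/perimeters/island counts are preserved). Overall, the cross-section has 2 separate islands. Island count = 2.

2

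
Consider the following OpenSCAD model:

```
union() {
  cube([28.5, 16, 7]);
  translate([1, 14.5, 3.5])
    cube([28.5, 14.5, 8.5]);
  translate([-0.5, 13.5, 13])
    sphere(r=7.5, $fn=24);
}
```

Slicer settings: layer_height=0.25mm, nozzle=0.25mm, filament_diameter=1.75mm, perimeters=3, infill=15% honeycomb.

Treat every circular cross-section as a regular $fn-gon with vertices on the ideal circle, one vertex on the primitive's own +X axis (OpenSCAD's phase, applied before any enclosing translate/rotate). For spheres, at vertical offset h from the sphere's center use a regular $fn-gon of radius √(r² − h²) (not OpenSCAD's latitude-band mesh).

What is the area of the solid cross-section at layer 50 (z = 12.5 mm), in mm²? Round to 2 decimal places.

At z = 12.5 mm: the cube is absent (z outside [0, 7]); the cube at (1, 14.5) is absent (z outside [3.5, 12]); the r=7.5 sphere at (-0.5, 13.5) slices to a regular 24-gon of circumradius 7.483 (√(r²−h²) with h=0.5 from center) (area = (24/2)·7.483²·sin(360°/24) = 173.93 mm²); Combining (union): only the r=7.5 sphere at (-0.5, 13.5) is present, so the union is just that shape — area = 173.93 mm². Overall, the cross-section is a single solid region. Net area = 173.93 mm².

173.93 mm²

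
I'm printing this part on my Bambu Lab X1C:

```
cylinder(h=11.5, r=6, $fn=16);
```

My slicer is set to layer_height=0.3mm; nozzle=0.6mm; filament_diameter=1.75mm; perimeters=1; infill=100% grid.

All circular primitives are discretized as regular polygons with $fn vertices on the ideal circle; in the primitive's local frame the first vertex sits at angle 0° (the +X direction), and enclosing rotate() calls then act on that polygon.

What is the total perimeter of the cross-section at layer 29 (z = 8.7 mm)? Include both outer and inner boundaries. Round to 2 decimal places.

37.46 mm

At z = 8.7 mm: the r=6 cylinder contributes a regular 16-gon of circumradius 6 (perimeter = 2·16·6.000·sin(180°/16) = 37.46 mm). Overall, the cross-section is a single solid region. Total boundary length (outer) = 37.46 mm.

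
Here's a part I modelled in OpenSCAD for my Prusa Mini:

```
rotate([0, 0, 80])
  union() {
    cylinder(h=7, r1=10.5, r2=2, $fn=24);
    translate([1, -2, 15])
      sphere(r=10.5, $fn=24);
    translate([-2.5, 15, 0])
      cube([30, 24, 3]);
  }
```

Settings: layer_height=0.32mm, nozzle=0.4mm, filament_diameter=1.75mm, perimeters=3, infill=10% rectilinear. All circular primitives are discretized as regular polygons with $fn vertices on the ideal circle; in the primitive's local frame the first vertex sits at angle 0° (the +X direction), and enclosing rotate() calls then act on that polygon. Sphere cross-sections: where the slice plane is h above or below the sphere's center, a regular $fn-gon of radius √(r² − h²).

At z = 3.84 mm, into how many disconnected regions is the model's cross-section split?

At z = 3.84 mm: the cone (r1=10.5→r2=2) has section circumradius 5.837 here — a regular 24-gon; the sphere at (1, -2) is absent (|z−center|=11.160 > r=10.5); the cube at (-2.5, 15) is not intersected at this z (z outside [0, 3]); Combining (union): only the cone is present, so the union is just that shape — 1 connected region; (rotated 80° about Z; rotation is an isometry so areas/perimeters/island counts are preserved). The result has 1 disconnected region.

1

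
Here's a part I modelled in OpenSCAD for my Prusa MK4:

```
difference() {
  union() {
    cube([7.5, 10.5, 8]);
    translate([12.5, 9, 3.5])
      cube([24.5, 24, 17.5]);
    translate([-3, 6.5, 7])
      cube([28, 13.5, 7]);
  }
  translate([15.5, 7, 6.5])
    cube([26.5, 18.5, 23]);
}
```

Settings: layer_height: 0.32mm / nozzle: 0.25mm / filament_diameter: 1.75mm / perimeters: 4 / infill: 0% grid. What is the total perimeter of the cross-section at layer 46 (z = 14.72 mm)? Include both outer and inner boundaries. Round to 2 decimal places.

At z = 14.72 mm: the cube is not intersected at this z (z outside [0, 8]); the cube at (12.5, 9) (footprint 24.5×24) is included at this height (perimeter 97.00 mm); the cube at (-3, 6.5) is not intersected at this z (z outside [7, 14]); Combining (union): only the 24.5×24 cube at (12.5, 9) is present, so the union is just that shape — boundary = 97.00 mm; the 26.5×18.5 cube at (15.5, 7) contributes its full rectangle (perimeter 90.00 mm); After the difference (first − rest): starting from that combined region, the 26.5×18.5 cube at (15.5, 7) partially overlaps it — only the 354.75 mm² overlap (of its 490.25 mm²) is removed, clipping the outline — boundary = 97.00 mm. Overall, the cross-section is a single solid region. Total boundary length (outer) = 97.00 mm.

97.00 mm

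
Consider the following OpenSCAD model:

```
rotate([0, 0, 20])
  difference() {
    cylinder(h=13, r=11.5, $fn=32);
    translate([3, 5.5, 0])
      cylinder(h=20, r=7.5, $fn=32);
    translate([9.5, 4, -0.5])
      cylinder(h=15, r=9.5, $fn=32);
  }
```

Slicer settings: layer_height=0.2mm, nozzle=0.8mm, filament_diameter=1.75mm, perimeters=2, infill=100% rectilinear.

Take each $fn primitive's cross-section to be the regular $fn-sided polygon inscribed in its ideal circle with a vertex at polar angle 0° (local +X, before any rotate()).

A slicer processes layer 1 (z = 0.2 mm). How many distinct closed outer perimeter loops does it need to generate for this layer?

At z = 0.2 mm: the r=11.5 cylinder gives a regular 32-gon of circumradius 11.5 (constant along its height); the r=7.5 cylinder at (3, 5.5) gives a regular 32-gon of circumradius 7.5 (constant along its height); the r=9.5 cylinder at (9.5, 4) gives a regular 32-gon of circumradius 9.5 (constant along its height); Subtracting the remaining from the first: starting from the r=11.5 cylinder, the r=7.5 cylinder at (3, 5.5) partially overlaps it — only the 151.58 mm² overlap (of its 175.58 mm²) is removed, clipping the outline; the r=9.5 cylinder at (9.5, 4) partially overlaps it — only the 39.30 mm² overlap (of its 281.71 mm²) is removed, clipping the outline — 1 connected region; (whole slice rotated 20° about Z — lengths, areas and connectivity unchanged). The result has 1 disconnected region.

1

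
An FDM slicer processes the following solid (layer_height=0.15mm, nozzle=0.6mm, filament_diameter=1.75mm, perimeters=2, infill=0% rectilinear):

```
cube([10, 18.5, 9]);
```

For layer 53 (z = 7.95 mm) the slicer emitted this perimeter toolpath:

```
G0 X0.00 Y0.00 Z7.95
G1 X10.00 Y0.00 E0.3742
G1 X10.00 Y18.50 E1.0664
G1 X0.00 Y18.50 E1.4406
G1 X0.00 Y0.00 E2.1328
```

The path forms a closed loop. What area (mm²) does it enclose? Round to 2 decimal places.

Apply the shoelace formula to the sequence of (X, Y) vertices; enclosed area = 185.00 mm².

185.00 mm²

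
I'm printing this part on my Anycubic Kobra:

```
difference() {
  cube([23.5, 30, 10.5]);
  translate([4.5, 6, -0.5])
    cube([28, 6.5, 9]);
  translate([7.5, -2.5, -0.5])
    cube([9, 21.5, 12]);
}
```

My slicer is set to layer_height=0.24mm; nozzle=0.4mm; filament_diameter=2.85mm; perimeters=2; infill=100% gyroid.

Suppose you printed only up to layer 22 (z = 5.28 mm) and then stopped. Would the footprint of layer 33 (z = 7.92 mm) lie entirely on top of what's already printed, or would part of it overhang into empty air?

Compare the two slices. At z = 5.28: the cube is present — its section is the full 23.5×30 rectangle (area 705.00 mm²); the 28×6.5 cube at (4.5, 6) contributes its full rectangle (area 182.00 mm²); the 9×21.5 cube at (7.5, -2.5) contributes its full rectangle (area 193.50 mm²); After the difference (first − rest): starting from the 23.5×30 cube (705.00 mm²), the 28×6.5 cube at (4.5, 6) partially overlaps it — only the 123.50 mm² overlap (of its 182.00 mm²) is removed, clipping the outline; the 9×21.5 cube at (7.5, -2.5) partially overlaps it — only the 112.50 mm² overlap (of its 193.50 mm²) is removed, clipping the outline — area = 469.00 mm². At z = 7.92: the cube is present — its section is the full 23.5×30 rectangle (area 705.00 mm²); the cube at (4.5, 6) is present — its section is the full 28×6.5 rectangle (area 182.00 mm²); the cube at (7.5, -2.5) is present — its section is the full 9×21.5 rectangle (area 193.50 mm²); Subtracting the remaining from the first: starting from the 23.5×30 cube (705.00 mm²), the 28×6.5 cube at (4.5, 6) partially overlaps it — only the 123.50 mm² overlap (of its 182.00 mm²) is removed, clipping the outline; the 9×21.5 cube at (7.5, -2.5) partially overlaps it — only the 112.50 mm² overlap (of its 193.50 mm²) is removed, clipping the outline — area = 469.00 mm². Checking containment: the cross-section at z = 7.92 is a subset of the cross-section at z = 5.28.

entirely on top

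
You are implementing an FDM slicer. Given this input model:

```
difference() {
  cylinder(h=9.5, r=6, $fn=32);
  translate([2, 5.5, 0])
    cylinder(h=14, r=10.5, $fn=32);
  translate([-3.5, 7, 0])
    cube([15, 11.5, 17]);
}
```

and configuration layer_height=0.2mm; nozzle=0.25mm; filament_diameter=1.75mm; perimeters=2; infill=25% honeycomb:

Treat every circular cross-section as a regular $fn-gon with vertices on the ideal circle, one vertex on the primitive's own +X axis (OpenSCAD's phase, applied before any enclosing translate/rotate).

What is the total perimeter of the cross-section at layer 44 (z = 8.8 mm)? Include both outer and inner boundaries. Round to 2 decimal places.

At z = 8.8 mm: the r=6 cylinder gives a regular 32-gon of circumradius 6 (constant along its height) (perimeter = 2·32·6.000·sin(180°/32) = 37.64 mm); the r=10.5 cylinder at (2, 5.5) contributes a regular 32-gon of circumradius 10.5 (perimeter = 2·32·10.500·sin(180°/32) = 65.87 mm); the cube at (-3.5, 7) (footprint 15×11.5) is included at this height (perimeter 53.00 mm); Subtracting the remaining from the first: starting from the r=6 cylinder, the r=10.5 cylinder at (2, 5.5) partially overlaps it — only the 102.56 mm² overlap (of its 344.14 mm²) is removed, clipping the outline; the 15×11.5 cube at (-3.5, 7) misses the remaining region (no effect) — boundary = 21.98 mm. Overall, the cross-section is a single solid region. Total boundary length (outer) = 21.98 mm.

21.98 mm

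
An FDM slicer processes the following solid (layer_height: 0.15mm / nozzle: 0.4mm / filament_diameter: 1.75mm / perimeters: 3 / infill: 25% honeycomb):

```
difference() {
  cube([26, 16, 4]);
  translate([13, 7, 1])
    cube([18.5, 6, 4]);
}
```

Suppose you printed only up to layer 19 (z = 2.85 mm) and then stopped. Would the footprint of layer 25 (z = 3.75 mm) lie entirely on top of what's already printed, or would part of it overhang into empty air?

Compare the two slices. At z = 2.85: the cube (footprint 26×16) is included at this height (area 416.00 mm²); the 18.5×6 cube at (13, 7) contributes its full rectangle (area 111.00 mm²); After the difference (first − rest): starting from the 26×16 cube (416.00 mm²), the 18.5×6 cube at (13, 7) partially overlaps it — only the 78.00 mm² overlap (of its 111.00 mm²) is removed, clipping the outline — area = 338.00 mm². At z = 3.75: the cube is present — its section is the full 26×16 rectangle (area 416.00 mm²); the 18.5×6 cube at (13, 7) contributes its full rectangle (area 111.00 mm²); Taking the first minus the rest: starting from the 26×16 cube (416.00 mm²), the 18.5×6 cube at (13, 7) partially overlaps it — only the 78.00 mm² overlap (of its 111.00 mm²) is removed, clipping the outline — area = 338.00 mm². Checking containment: the cross-section at z = 3.75 is a subset of the cross-section at z = 2.85.

entirely on top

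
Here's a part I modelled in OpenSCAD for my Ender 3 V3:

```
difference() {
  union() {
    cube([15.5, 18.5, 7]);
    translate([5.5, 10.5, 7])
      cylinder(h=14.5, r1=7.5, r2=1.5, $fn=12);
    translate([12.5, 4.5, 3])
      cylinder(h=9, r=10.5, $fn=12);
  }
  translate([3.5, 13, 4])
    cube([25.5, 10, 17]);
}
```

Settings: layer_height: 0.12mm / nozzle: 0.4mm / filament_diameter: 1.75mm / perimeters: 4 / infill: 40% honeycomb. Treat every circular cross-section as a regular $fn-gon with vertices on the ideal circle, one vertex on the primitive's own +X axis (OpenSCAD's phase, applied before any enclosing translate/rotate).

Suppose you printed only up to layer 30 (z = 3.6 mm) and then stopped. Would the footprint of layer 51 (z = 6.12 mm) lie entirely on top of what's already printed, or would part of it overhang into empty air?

Compare the two slices. At z = 3.6: the cube (footprint 15.5×18.5) is included at this height (area 286.75 mm²); the cone at (5.5, 10.5) is not intersected at this z (z outside [7, 21.5]); the cylinder at (12.5, 4.5): section is a regular 12-gon, circumradius r=10.5 (area = (12/2)·10.500²·sin(360°/12) = 330.75 mm²); Taking the union: the regions partially overlap — summed areas 617.50 mm² minus the doubly-counted overlap 171.02 mm² gives 446.48 mm² — area = 446.48 mm²; the cube at (3.5, 13) does not reach this height (z outside [4, 21]); Taking the first minus the rest: none of the subtracted shapes is present at this height, so that combined region is unchanged — area = 446.48 mm². At z = 6.12: the cube (footprint 15.5×18.5) is included at this height (area 286.75 mm²); the cone at (5.5, 10.5) is not intersected at this z (z outside [7, 21.5]); the r=10.5 cylinder at (12.5, 4.5) contributes a regular 12-gon of circumradius 10.5 (area = (12/2)·10.500²·sin(360°/12) = 330.75 mm²); Taking the union: the regions partially overlap — summed areas 617.50 mm² minus the doubly-counted overlap 171.02 mm² gives 446.48 mm² — area = 446.48 mm²; the 25.5×10 cube at (3.5, 13) contributes its full rectangle (area 255.00 mm²); Taking the first minus the rest: starting from the result so far (446.48 mm²), the 25.5×10 cube at (3.5, 13) partially overlaps it — only the 68.19 mm² overlap (of its 255.00 mm²) is removed, clipping the outline — area = 378.29 mm². Checking containment: the cross-section at z = 6.12 is a subset of the cross-section at z = 3.6.

entirely on top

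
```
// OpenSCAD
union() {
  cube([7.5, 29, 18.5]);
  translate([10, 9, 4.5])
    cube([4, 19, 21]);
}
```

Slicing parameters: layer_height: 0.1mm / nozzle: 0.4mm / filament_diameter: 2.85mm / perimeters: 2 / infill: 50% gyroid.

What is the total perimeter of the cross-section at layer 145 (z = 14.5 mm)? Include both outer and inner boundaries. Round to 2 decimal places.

At z = 14.5 mm: the 7.5×29 cube contributes its full rectangle (perimeter 73.00 mm); the cube at (10, 9) (footprint 4×19) is included at this height (perimeter 46.00 mm); Merging all regions: the 2 present regions are separate (no shared area or edge), so areas and boundary lengths simply add and each stays a separate island — boundary = 119.00 mm. Overall, the cross-section has 2 separate islands. Total boundary length (outer) = 119.00 mm.

119.00 mm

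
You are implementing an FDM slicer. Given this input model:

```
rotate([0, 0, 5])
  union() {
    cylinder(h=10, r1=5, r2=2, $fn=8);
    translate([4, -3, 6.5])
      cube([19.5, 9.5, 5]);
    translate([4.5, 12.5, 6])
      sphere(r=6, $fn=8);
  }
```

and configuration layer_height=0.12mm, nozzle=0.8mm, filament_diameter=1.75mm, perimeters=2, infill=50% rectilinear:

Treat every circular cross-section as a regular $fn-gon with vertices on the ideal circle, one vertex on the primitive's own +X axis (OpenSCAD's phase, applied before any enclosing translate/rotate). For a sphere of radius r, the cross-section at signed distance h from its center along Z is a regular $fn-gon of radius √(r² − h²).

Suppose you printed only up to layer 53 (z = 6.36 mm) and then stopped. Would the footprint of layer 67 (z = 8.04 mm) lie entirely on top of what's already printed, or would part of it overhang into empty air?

Compare the two slices. At z = 6.36: the cone: at t=0.636 of its height the radius interpolates to r₁+(r₂−r₁)t = 3.092, giving a regular 8-gon of that circumradius (area = (8/2)·3.092²·sin(360°/8) = 27.04 mm²); the cube at (4, -3) does not reach this height (z outside [6.5, 11.5]); the r=6 sphere at (4.5, 12.5) contributes a regular 8-gon of circumradius √(6²−0.36²) = 5.989 (area = (8/2)·5.989²·sin(360°/8) = 101.46 mm²); Merging all regions: the 2 present regions are separate (no shared area or edge), so areas and boundary lengths simply add and each stays a separate island — area = 128.50 mm²; (rotated 5° about Z; rotation is an isometry so areas/perimeters/island counts are preserved). At z = 8.04: the cone (r1=5→r2=2) has section circumradius 2.588 here — a regular 8-gon (area = (8/2)·2.588²·sin(360°/8) = 18.94 mm²); the 19.5×9.5 cube at (4, -3) contributes its full rectangle (area 185.25 mm²); the r=6 sphere at (4.5, 12.5) contributes a regular 8-gon of circumradius √(6²−2.04²) = 5.643 (area = (8/2)·5.643²·sin(360°/8) = 90.05 mm²); Merging all regions: the 3 present regions are separate (no shared area or edge), so areas and boundary lengths simply add and each stays a separate island — area = 294.25 mm²; (rotated 5° about Z; rotation is an isometry so areas/perimeters/island counts are preserved). Checking containment: at z = 8.04 the cross-section extends beyond the z = 6.36 cross-section by about 185.25 mm².

part overhangs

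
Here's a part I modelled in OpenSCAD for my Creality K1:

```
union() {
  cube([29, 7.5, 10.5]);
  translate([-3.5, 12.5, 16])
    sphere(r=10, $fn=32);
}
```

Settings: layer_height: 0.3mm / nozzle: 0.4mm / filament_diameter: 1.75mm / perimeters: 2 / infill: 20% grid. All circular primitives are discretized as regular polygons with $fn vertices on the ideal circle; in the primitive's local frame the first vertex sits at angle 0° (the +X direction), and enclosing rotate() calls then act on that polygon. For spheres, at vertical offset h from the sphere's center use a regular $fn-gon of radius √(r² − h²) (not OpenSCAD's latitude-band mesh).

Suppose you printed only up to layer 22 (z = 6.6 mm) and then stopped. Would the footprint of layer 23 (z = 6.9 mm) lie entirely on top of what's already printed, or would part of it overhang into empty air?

part overhangs

Compare the two slices. At z = 6.6: the cube is present — its section is the full 29×7.5 rectangle (area 217.50 mm²); the r=10 sphere at (-3.5, 12.5) slices to a regular 32-gon of circumradius 3.412 (√(r²−h²) with h=9.4 from center) (area = (32/2)·3.412²·sin(360°/32) = 36.33 mm²); Combining (union): the 2 present regions are separate (no shared area or edge), so areas and boundary lengths simply add and each stays a separate island — area = 253.83 mm². At z = 6.9: the cube is present — its section is the full 29×7.5 rectangle (area 217.50 mm²); the sphere at (-3.5, 12.5): section is a regular 32-gon, circumradius = √(r²−h²) = √(10²−9.1²) = 4.146 (area = (32/2)·4.146²·sin(360°/32) = 53.66 mm²); Taking the union: the 2 present regions are separate (no shared area or edge), so areas and boundary lengths simply add and each stays a separate island — area = 271.16 mm². Checking containment: at z = 6.9 the cross-section extends beyond the z = 6.6 cross-section by about 17.32 mm².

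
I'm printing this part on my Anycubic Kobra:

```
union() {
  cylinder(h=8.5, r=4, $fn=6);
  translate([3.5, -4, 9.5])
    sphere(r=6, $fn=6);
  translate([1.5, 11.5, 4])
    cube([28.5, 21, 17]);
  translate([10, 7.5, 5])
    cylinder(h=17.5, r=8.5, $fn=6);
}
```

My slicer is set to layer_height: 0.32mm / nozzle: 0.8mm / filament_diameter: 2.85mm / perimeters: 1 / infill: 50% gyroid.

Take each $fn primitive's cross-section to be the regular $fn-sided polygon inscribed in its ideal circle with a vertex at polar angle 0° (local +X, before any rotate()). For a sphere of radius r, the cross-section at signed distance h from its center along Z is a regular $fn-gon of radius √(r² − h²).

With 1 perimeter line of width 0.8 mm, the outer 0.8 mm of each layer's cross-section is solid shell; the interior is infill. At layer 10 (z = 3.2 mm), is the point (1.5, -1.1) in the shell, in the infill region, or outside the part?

infill

At z = 3.2 mm: the r=4 cylinder contributes a regular 6-gon of circumradius 4; the sphere at (3.5, -4) does not reach this height (|z−center|=6.300 > r=6); the cube at (1.5, 11.5) is absent (z outside [4, 21]); the cylinder at (10, 7.5) is not intersected at this z (z outside [5, 22.5]); Merging all regions: only the r=4 cylinder is present, so the union is just that shape — 1 connected region. Overall, the cross-section is a single solid region. The nearest boundary edge runs (2.00, -3.46)→(4.00, 0.00); distance from the point to it = 1.62 mm. The point is inside the cross-section and 1.62 mm from the nearest boundary — more than the 0.8 mm shell width (1 × 0.8), so it's in the infill interior.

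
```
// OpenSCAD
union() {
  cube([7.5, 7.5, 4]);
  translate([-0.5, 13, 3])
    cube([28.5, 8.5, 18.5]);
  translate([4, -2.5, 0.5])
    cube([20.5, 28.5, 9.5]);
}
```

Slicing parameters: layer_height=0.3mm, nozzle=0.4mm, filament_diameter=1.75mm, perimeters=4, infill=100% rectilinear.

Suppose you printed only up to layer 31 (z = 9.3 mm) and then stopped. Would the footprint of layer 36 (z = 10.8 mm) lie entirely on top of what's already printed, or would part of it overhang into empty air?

entirely on top

Compare the two slices. At z = 9.3: the cube does not reach this height (z outside [0, 4]); the 28.5×8.5 cube at (-0.5, 13) contributes its full rectangle (area 242.25 mm²); the 20.5×28.5 cube at (4, -2.5) contributes its full rectangle (area 584.25 mm²); Merging all regions: the regions partially overlap — summed areas 826.50 mm² minus the doubly-counted overlap 174.25 mm² gives 652.25 mm² — area = 652.25 mm². At z = 10.8: the cube is not intersected at this z (z outside [0, 4]); the cube at (-0.5, 13) (footprint 28.5×8.5) is included at this height (area 242.25 mm²); the cube at (4, -2.5) is absent (z outside [0.5, 10]); Combining (union): only the 28.5×8.5 cube at (-0.5, 13) is present, so the union is just that shape — area = 242.25 mm². Checking containment: the cross-section at z = 10.8 is a subset of the cross-section at z = 9.3.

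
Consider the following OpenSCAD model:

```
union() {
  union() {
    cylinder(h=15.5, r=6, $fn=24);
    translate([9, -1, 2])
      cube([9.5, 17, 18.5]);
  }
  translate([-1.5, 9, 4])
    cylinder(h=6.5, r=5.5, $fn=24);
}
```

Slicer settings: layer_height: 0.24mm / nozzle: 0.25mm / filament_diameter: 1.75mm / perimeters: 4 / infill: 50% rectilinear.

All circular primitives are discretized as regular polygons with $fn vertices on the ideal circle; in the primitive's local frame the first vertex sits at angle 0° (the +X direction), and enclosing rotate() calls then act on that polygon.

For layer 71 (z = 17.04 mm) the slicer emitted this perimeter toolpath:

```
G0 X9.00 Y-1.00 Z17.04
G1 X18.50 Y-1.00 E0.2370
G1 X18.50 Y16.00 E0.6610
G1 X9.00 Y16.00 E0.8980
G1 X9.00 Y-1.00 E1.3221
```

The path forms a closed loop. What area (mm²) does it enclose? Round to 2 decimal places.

161.50 mm²

Apply the shoelace formula to the sequence of (X, Y) vertices; enclosed area = 161.50 mm².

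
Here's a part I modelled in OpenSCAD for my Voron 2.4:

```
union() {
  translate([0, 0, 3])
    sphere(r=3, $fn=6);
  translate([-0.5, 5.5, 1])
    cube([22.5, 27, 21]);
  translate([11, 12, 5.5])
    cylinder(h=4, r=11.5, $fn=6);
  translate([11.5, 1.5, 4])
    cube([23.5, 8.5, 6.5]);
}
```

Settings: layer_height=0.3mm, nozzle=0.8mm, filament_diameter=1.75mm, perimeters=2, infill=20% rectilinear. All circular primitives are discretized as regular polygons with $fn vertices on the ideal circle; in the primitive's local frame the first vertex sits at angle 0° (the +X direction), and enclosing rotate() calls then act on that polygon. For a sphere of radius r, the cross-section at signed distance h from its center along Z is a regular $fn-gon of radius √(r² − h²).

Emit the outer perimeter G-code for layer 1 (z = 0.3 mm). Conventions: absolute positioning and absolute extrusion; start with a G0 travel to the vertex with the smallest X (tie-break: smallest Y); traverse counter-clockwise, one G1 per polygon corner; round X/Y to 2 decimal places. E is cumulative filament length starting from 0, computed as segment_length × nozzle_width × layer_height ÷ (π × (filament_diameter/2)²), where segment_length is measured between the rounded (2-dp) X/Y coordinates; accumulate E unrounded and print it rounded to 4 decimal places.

G0 X-1.31 Y0.00 Z0.30
G1 X-0.65 Y-1.13 E0.1306
G1 X0.65 Y-1.13 E0.2603
G1 X1.31 Y0.00 E0.3909
G1 X0.65 Y1.13 E0.5214
G1 X-0.65 Y1.13 E0.6512
G1 X-1.31 Y0.00 E0.7817

At z = 0.3 mm: the sphere: section is a regular 6-gon, circumradius = √(r²−h²) = √(3²−2.7²) = 1.308; the cube at (-0.5, 5.5) is absent (z outside [1, 22]); the cylinder at (11, 12) is absent (z outside [5.5, 9.5]); the cube at (11.5, 1.5) does not reach this height (z outside [4, 10.5]); Merging all regions: only the r=3 sphere is present, so the union is just that shape — 1 connected region. The outline is a single polygon with 6 vertices. Extrusion per mm of travel: 0.8 × 0.3 / (π × 0.875²) = 0.099780. Accumulating E over each segment gives final E = 0.7817.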